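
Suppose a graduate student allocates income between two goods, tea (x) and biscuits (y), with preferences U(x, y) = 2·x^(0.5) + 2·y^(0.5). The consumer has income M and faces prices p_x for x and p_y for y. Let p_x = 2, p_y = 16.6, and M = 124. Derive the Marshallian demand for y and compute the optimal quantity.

From the CES first-order condition, (y/x)^(0.5) = p_x/p_y.
Solve for the ratio: y/x = [p_x/p_y]^(2).
Substitute y = (y/x)·x into the budget: x* = M/(p_x + p_y·(y/x)).
Numerically y/x = 0.014516, so x* = 124/(2 + 16.6·0.014516) = 55.3333 and y* = 0.014516·55.3333 = 0.8032.

y* = 0.8032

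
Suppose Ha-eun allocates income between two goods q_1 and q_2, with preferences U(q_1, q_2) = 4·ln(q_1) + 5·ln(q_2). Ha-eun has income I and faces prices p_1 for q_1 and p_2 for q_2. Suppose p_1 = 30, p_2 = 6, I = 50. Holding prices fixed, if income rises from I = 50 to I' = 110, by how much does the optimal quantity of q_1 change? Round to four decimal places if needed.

Δq_1* = 0.8889

The MRS is (4/5)·q_2/q_1. Set MRS = p_1/p_2.
Rearranging, p_2·q_2 = (5/4)·p_1·q_1. Substituting into the budget gives p_1·q_1·(1 + (5/4)) = I.
Demand: q_1*(p_1,p_2,I) = 4/9·I/p_1 and q_2* = 5/9·I/p_2.
At p_1=30, p_2=6, I=50: q_1* = 4/9·50/30 = 0.7407.
At I' = 110: q_1* = 1.6296. Change: 1.6296 − 0.7407 = 0.8889.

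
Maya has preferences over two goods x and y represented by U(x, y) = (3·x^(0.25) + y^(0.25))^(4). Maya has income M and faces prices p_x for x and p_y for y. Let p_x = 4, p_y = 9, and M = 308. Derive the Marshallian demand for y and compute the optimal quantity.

y* = 5.131

MRS = MU_x/MU_y = 3·(y/x)^(0.75). Set equal to p_x/p_y.
Hence y/x = ((1/3)·p_x/p_y)^(1/(0.75)), i.e. raised to the 4/3 power.
Substitute y = (y/x)·x into the budget: x* = M/(p_x + p_y·(y/x)).
Numerically y/x = 0.07839, so x* = 308/(4 + 9·0.07839) = 65.4552 and y* = 0.07839·65.4552 = 5.131.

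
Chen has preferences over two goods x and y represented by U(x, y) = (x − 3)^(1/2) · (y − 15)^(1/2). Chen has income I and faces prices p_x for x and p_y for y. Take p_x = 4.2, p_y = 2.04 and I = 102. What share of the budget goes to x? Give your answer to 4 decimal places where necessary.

share on x = 0.4118

Substituting into the budget: x* = 3 + 0.5·(I − 3·p_x − 15·p_y)/p_x, and y* = 15 + 0.5·(…)/p_y.
Discretionary income = 102 − 3·4.2 − 15·2.04 = 58.8; x* = 3 + 0.5·58.8/4.2 = 10; y* = 15 + 0.5·58.8/2.04 = 29.4118.
Expenditure on x: 4.2·10 = 42; share = 0.4118.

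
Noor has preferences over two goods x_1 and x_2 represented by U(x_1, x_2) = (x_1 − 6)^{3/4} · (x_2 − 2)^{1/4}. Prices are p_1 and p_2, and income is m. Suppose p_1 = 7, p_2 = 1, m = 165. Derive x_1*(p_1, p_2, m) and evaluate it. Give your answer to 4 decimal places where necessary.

Discretionary income = 165 − 6·7 − 2·1 = 121; x_1* = 6 + 0.75·121/7 = 18.9643.

x_1* = 18.9643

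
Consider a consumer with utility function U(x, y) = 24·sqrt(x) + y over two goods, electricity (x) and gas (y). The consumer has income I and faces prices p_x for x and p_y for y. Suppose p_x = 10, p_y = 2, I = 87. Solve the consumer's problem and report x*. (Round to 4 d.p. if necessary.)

MU_x = 12/√x, MU_y = 1. Tangency: 12/√x = p_x/p_y.
Solve: √x = 12·p_y/p_x, so x*(p_x,p_y) = (12·p_y/p_x)², and y* = (I − p_x·x*)/p_y.
Plugging in: x* = (12·2/10)² = 5.76.

x* = 5.76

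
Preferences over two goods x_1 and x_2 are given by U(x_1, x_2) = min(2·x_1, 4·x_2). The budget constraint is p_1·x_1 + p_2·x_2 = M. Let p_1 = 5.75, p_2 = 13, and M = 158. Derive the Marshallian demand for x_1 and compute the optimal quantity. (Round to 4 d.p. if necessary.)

With perfect complements, no substitution: consume in ratio x_1:x_2 = 4:2.
Budget: p_1·x_1 + p_2·(1/2)·x_1 = M, so (4·p_1 + 2·p_2)·x_1 = 4·M.
Demand: x_1*(p_1,p_2,M) = 4·M/(4·p_1 + 2·p_2), x_2* = 2·M/(4·p_1 + 2·p_2).
Here 4·5.75 + 2·13 = 49, giving x_1* = 12.898.

x_1* = 12.898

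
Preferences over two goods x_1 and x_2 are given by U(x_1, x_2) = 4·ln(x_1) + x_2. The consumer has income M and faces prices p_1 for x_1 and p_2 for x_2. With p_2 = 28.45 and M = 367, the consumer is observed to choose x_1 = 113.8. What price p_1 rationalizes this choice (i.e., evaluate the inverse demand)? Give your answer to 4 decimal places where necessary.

p_1 = 1

MU_x_1 = 4/x_1, MU_x_2 = 1. Tangency: 4/x_1 = p_1/p_2.
So x_1*(p_1,p_2) = 4·p_2/p_1, independent of income; and x_2* = (M − 4·p_2)/p_2.
Set x_1* = 113.8 in the demand function and solve for p_1: p_1 = 1.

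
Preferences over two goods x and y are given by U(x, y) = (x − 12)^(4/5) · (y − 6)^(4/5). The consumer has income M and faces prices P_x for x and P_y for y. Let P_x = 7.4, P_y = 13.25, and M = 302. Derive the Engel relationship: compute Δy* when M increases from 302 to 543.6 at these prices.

Δy* = 9.117

This is Cobb-Douglas in (x−12, y−6): tangency gives 0.8·P_y·(y−6) = 0.8·P_x·(x−12).
Substituting into the budget: x* = 12 + 0.5·(M − 12·P_x − 6·P_y)/P_x, and y* = 6 + 0.5·(…)/P_y.
Discretionary income = 302 − 12·7.4 − 6·13.25 = 133.7; y* = 6 + 0.5·133.7/13.25 = 11.0453.
At M' = 543.6: y* = 20.1623. Change: 20.1623 − 11.0453 = 9.117.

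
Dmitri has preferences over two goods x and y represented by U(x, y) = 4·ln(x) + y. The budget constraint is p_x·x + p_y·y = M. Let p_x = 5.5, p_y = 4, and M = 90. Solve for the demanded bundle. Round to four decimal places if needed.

MU_x = 4/x, MU_y = 1. Tangency: 4/x = p_x/p_y.
So x*(p_x,p_y) = 4·p_y/p_x, independent of income; and y* = (M − 4·p_y)/p_y.
At the given prices: x* = 4·4/5.5 = 2.9091, and y* = 18.5.

x* = 2.9091, y* = 18.5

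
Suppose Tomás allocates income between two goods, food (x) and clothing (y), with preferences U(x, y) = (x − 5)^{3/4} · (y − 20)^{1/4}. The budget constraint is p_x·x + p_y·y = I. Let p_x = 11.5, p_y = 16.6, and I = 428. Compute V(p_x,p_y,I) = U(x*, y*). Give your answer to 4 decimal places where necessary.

V = 1.7406

MRS = 3·(y−20)/(x−5). Tangency with p_x/p_y gives y−20 = (1/3)·(p_x/p_y)·(x−5).
Substituting into the budget: x* = 5 + 0.75·(I − 5·p_x − 20·p_y)/p_x, and y* = 20 + 0.25·(…)/p_y.
Discretionary income = 428 − 5·11.5 − 20·16.6 = 38.5; x* = 5 + 0.75·38.5/11.5 = 7.5109; y* = 20 + 0.25·38.5/16.6 = 20.5798.
Utility at the optimum: U(7.5109, 20.5798) = 1.7406.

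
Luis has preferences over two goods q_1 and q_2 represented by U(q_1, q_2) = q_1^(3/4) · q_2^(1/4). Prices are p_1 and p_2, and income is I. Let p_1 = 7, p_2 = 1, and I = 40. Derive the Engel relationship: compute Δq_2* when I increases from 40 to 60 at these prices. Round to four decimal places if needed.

Δq_2* = 5

Tangency: MRS = 3·q_2/q_1 = p_1/p_2.
Rearranging, p_2·q_2 = (1/3)·p_1·q_1. Substituting into the budget gives p_1·q_1·(1 + (1/3)) = I.
Demand: q_1*(p_1,p_2,I) = 0.75·I/p_1 and q_2* = 0.25·I/p_2.
At p_1=7, p_2=1, I=40: q_2* = 0.25·40/1 = 10.
At I' = 60: q_2* = 15. Change: 15 − 10 = 5.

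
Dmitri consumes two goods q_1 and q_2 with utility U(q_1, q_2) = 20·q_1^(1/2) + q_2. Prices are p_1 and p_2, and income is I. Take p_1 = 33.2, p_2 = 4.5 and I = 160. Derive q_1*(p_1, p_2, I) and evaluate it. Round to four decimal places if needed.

Thus q_1* = (10·p_2/p_1)² — independent of I — with the rest of income spent on q_2.
Plugging in: q_1* = (10·4.5/33.2)² = 1.8372.

q_1* = 1.8372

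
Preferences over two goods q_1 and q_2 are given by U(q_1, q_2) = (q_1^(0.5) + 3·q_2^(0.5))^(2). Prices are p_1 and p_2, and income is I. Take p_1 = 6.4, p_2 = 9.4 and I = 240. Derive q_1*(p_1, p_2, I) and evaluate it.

q_1* = 5.2612

From the CES first-order condition, (1/3)·(q_2/q_1)^(0.5) = p_1/p_2.
Solve for the ratio: q_2/q_1 = [3·p_1/p_2]^(2).
Substitute q_2 = (q_2/q_1)·q_1 into the budget: q_1* = I/(p_1 + p_2·(q_2/q_1)).
Numerically q_2/q_1 = 4.172024, so q_1* = 240/(6.4 + 9.4·4.172024) = 5.2612.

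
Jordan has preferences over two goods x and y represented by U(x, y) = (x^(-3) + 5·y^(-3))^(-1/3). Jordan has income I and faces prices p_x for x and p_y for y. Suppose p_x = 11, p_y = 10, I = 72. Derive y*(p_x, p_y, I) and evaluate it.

MRS = MU_x/MU_y = (1/5)·(y/x)^(4). Set equal to p_x/p_y.
Hence y/x = (5·p_x/p_y)^(1/(4)), i.e. raised to the 0.25 power.
With the ratio pinned down, the budget gives x* = I/(p_x + p_y·(y/x)) and y* = (y/x)·x*.
Numerically y/x = 1.531407, so x* = 72/(11 + 10·1.531407) = 2.7362 and y* = 1.531407·2.7362 = 4.1902.

y* = 4.1902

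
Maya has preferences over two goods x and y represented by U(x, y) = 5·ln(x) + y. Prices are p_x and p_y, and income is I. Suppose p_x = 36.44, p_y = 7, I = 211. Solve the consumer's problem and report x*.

x* = 0.9605

So x*(p_x,p_y) = 5·p_y/p_x, independent of income; and y* = (I − 5·p_y)/p_y.
At the given prices: x* = 5·7/36.44 = 0.9605.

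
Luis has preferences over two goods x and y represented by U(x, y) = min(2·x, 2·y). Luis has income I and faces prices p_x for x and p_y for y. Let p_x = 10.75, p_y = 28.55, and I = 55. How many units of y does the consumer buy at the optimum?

With perfect complements, no substitution: consume in ratio x:y = 2:2.
Budget: p_x·x + p_y·x = I, so (2·p_x + 2·p_y)·x = 2·I.
Demand: x*(p_x,p_y,I) = 2·I/(2·p_x + 2·p_y), y* = 2·I/(2·p_x + 2·p_y).
Here 2·10.75 + 2·28.55 = 78.6, giving y* = 1.3995.

y* = 1.3995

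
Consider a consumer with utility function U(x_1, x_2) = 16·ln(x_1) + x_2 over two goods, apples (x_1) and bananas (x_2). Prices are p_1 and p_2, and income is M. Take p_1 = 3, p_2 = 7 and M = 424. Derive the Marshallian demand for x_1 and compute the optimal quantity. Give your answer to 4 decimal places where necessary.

MU_x_1 = 16/x_1, MU_x_2 = 1. Tangency: 16/x_1 = p_1/p_2.
So x_1*(p_1,p_2) = 16·p_2/p_1, independent of income; and x_2* = (M − 16·p_2)/p_2.
At the given prices: x_1* = 16·7/3 = 37.3333.

x_1* = 37.3333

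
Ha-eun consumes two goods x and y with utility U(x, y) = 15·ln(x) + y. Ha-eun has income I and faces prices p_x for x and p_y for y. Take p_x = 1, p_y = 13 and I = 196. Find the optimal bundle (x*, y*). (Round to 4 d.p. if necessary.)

x* = 195, y* = 0.0769

So x*(p_x,p_y) = 15·p_y/p_x, independent of income; and y* = (I − 15·p_y)/p_y.
At the given prices: x* = 15·13/1 = 195, and y* = 0.0769.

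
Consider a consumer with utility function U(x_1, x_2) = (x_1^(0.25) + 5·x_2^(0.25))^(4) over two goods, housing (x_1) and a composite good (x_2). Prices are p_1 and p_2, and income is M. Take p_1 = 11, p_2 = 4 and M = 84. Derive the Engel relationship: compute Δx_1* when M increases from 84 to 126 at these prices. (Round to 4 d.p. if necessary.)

Δx_1* = 0.2942

From the CES first-order condition, (1/5)·(x_2/x_1)^(0.75) = p_1/p_2.
Hence x_2/x_1 = (5·p_1/p_2)^(1/(0.75)), i.e. raised to the 4/3 power.
Substitute x_2 = (x_2/x_1)·x_1 into the budget: x_1* = M/(p_1 + p_2·(x_2/x_1)).
Numerically x_2/x_1 = 32.941012, so x_1* = 84/(11 + 4·32.941012) = 0.5884.
At M' = 126: x_1* = 0.8826. Change: 0.8826 − 0.5884 = 0.2942.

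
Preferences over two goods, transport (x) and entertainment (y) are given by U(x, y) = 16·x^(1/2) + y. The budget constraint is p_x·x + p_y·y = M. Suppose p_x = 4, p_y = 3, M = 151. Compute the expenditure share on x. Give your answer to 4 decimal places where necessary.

share on x = 0.9536

Set MRS = p_x/p_y: 8·x^(−1/2) = p_x/p_y.
Solve: √x = 8·p_y/p_x, so x*(p_x,p_y) = (8·p_y/p_x)², and y* = (M − p_x·x*)/p_y.
Plugging in: x* = (8·3/4)² = 36, y* = 2.3333.
Expenditure on x: 4·36 = 144; share = 0.9536.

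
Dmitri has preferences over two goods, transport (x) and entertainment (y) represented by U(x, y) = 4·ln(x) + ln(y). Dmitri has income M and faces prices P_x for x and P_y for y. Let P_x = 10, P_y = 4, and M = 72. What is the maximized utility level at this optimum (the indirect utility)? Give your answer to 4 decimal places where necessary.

V = 8.2847

MU_x/MU_y = (4·y)/(x); tangency sets this equal to P_x/P_y.
So 4·P_y·y = P_x·x; combined with the budget, a share 0.8 of income goes to x.
Demand: x*(P_x,P_y,M) = 0.8·M/P_x and y* = 0.2·M/P_y.
At P_x=10, P_y=4, M=72: x* = 0.8·72/10 = 5.76, y* = 3.6.
Utility at the optimum: U(5.76, 3.6) = 8.2847.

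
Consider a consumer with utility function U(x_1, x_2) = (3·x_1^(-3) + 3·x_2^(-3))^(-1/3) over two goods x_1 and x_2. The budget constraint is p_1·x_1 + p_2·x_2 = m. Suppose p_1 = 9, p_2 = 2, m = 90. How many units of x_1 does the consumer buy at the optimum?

x_1* = 7.5548

From the CES first-order condition, (x_2/x_1)^(4) = p_1/p_2.
Hence x_2/x_1 = (p_1/p_2)^(1/(4)), i.e. raised to the 0.25 power.
With the ratio pinned down, the budget gives x_1* = m/(p_1 + p_2·(x_2/x_1)) and x_2* = (x_2/x_1)·x_1*.
Numerically x_2/x_1 = 1.456475, so x_1* = 90/(9 + 2·1.456475) = 7.5548.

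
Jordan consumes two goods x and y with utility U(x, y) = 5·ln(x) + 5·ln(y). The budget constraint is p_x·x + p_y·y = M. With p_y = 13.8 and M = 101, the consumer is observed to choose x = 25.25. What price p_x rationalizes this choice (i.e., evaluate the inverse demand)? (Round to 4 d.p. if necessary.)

The MRS is y/x. Set MRS = p_x/p_y.
So 5·p_y·y = 5·p_x·x; combined with the budget, a share 0.5 of income goes to x.
Demand: x*(p_x,p_y,M) = 0.5·M/p_x and y* = 0.5·M/p_y.
Set x* = 25.25 in the demand function and solve for p_x: p_x = 2.

p_x = 2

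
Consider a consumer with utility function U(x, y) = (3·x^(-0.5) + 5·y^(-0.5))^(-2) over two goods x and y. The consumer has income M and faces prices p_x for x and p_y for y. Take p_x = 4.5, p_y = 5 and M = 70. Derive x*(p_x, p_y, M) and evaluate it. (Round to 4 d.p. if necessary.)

MU_x ∝ 3·x^(-1.5), MU_y ∝ 5·y^(-1.5), so MRS = (3/5)·(y/x)^(1.5) = p_x/p_y.
Hence y/x = ((5/3)·p_x/p_y)^(1/(1.5)), i.e. raised to the 2/3 power.
With the ratio pinned down, the budget gives x* = M/(p_x + p_y·(y/x)) and y* = (y/x)·x*.
Numerically y/x = 1.310371, so x* = 70/(4.5 + 5·1.310371) = 6.3338.

x* = 6.3338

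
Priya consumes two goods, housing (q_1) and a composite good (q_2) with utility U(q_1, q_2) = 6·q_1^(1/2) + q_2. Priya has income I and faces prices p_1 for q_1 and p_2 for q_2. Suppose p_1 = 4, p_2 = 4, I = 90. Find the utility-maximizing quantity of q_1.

Utility is quasi-linear in q_2; the FOC for q_1 is 3/√q_1 = p_1/p_2.
Thus q_1* = (3·p_2/p_1)² — independent of I — with the rest of income spent on q_2.
Plugging in: q_1* = (3·4/4)² = 9.

q_1* = 9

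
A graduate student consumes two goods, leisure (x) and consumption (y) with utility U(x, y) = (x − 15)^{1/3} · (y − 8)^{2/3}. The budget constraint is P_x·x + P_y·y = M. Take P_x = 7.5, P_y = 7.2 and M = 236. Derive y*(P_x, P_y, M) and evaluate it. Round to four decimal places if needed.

y* = 14.1019

MRS = (1/2)·(y−8)/(x−15). Tangency with P_x/P_y gives y−8 = 2·(P_x/P_y)·(x−15).
Substituting into the budget: x* = 15 + 1/3·(M − 15·P_x − 8·P_y)/P_x, and y* = 8 + 2/3·(…)/P_y.
Discretionary income = 236 − 15·7.5 − 8·7.2 = 65.9; y* = 8 + 2/3·65.9/7.2 = 14.1019.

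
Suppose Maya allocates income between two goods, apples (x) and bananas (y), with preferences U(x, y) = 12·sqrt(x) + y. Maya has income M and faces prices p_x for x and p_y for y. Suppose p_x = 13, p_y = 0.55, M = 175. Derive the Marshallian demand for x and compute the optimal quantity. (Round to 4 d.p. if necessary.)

x* = 0.0644

Solve: √x = 6·p_y/p_x, so x*(p_x,p_y) = (6·p_y/p_x)², and y* = (M − p_x·x*)/p_y.
Plugging in: x* = (6·0.55/13)² = 0.0644.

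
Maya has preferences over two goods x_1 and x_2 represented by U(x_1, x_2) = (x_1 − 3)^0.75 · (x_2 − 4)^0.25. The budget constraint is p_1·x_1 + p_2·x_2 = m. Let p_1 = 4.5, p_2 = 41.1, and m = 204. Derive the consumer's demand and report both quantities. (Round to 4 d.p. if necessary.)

x_1* = 7.35, x_2* = 4.1588

Discretionary income = 204 − 3·4.5 − 4·41.1 = 26.1; x_1* = 3 + 0.75·26.1/4.5 = 7.35; x_2* = 4 + 0.25·26.1/41.1 = 4.1588.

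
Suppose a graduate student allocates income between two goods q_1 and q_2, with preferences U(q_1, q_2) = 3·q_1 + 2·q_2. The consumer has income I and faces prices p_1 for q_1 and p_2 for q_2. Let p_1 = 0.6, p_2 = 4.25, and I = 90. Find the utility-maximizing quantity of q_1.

q_1* = 150

Perfect substitutes: compare marginal utility per dollar. 3/p_1 vs 2/p_2 → 5 vs 0.4706.
q_1 gives more utility per dollar, so spend all income on q_1: q_1* = I/p_1, q_2* = 0.
Numerically: q_1* = 150, q_2* = 0.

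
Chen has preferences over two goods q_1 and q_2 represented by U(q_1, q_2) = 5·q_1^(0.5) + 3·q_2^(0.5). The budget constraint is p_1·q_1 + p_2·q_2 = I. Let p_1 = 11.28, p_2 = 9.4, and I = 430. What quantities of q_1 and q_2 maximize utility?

q_1* = 26.6205, q_2* = 13.8001

Substitute q_2 = (q_2/q_1)·q_1 into the budget: q_1* = I/(p_1 + p_2·(q_2/q_1)).
Numerically q_2/q_1 = 0.5184, so q_1* = 430/(11.28 + 9.4·0.5184) = 26.6205 and q_2* = 0.5184·26.6205 = 13.8001.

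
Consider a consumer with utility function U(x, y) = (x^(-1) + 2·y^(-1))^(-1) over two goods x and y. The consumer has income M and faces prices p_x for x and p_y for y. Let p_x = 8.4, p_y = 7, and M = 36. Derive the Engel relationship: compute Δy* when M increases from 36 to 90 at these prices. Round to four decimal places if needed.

Δy* = 4.3471

MU_x ∝ x^(-2), MU_y ∝ 2·y^(-2), so MRS = (1/2)·(y/x)^(2) = p_x/p_y.
Hence y/x = (2·p_x/p_y)^(1/(2)), i.e. raised to the 0.5 power.
With the ratio pinned down, the budget gives x* = M/(p_x + p_y·(y/x)) and y* = (y/x)·x*.
Numerically y/x = 1.549193, so x* = 36/(8.4 + 7·1.549193) = 1.8707 and y* = 1.549193·1.8707 = 2.898.
At M' = 90: y* = 7.2451. Change: 7.2451 − 2.898 = 4.3471.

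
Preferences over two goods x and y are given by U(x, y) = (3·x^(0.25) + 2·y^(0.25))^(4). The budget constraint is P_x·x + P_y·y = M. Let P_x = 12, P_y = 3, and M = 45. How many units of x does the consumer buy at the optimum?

x* = 1.9486

MRS = MU_x/MU_y = (3/2)·(y/x)^(0.75). Set equal to P_x/P_y.
Hence y/x = ((2/3)·P_x/P_y)^(1/(0.75)), i.e. raised to the 4/3 power.
Substitute y = (y/x)·x into the budget: x* = M/(P_x + P_y·(y/x)).
Numerically y/x = 3.697927, so x* = 45/(12 + 3·3.697927) = 1.9486.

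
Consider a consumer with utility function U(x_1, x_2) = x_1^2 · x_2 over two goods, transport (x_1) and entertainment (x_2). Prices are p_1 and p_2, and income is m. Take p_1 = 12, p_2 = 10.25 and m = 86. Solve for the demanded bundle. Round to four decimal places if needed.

x_1* = 4.7778, x_2* = 2.7967

Demand: x_1*(p_1,p_2,m) = 2/3·m/p_1 and x_2* = 1/3·m/p_2.
At p_1=12, p_2=10.25, m=86: x_1* = 2/3·86/12 = 4.7778, x_2* = 2.7967.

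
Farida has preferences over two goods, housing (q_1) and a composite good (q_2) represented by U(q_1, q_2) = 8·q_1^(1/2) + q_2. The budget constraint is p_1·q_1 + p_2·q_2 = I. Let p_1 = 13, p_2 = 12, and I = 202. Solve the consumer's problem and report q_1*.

q_1* = 13.6331

Utility is quasi-linear in q_2; the FOC for q_1 is 4/√q_1 = p_1/p_2.
Solve: √q_1 = 4·p_2/p_1, so q_1*(p_1,p_2) = (4·p_2/p_1)², and q_2* = (I − p_1·q_1*)/p_2.
Plugging in: q_1* = (4·12/13)² = 13.6331.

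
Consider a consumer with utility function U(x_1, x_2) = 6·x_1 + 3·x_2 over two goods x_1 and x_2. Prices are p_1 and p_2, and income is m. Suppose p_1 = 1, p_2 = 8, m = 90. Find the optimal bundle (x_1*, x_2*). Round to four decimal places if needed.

x_1* = 90, x_2* = 0

Linear utility — the consumer picks whichever good has higher MU/price: 6/1 = 6 vs 3/8 = 0.375.
x_1 gives more utility per dollar, so spend all income on x_1: x_1* = m/p_1, x_2* = 0.
Numerically: x_1* = 90, x_2* = 0.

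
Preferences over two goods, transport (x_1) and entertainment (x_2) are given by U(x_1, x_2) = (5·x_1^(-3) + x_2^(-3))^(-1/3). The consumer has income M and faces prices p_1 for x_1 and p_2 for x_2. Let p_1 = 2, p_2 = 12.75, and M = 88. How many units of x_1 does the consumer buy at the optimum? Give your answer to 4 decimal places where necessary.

x_1* = 11.9468

MU_x_1 ∝ 5·x_1^(-4), MU_x_2 ∝ x_2^(-4), so MRS = 5·(x_2/x_1)^(4) = p_1/p_2.
Solve for the ratio: x_2/x_1 = [(1/5)·p_1/p_2]^(0.25).
Substitute x_2 = (x_2/x_1)·x_1 into the budget: x_1* = M/(p_1 + p_2·(x_2/x_1)).
Numerically x_2/x_1 = 0.42086, so x_1* = 88/(2 + 12.75·0.42086) = 11.9468.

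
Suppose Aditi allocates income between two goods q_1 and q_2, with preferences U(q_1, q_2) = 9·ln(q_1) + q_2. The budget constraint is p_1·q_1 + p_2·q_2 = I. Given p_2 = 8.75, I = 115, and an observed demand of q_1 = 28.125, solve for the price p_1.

p_1 = 2.8

MU_q_1 = 9/q_1, MU_q_2 = 1. Tangency: 9/q_1 = p_1/p_2.
So q_1*(p_1,p_2) = 9·p_2/p_1, independent of income; and q_2* = (I − 9·p_2)/p_2.
Set q_1* = 28.125 in the demand function and solve for p_1: p_1 = 2.8.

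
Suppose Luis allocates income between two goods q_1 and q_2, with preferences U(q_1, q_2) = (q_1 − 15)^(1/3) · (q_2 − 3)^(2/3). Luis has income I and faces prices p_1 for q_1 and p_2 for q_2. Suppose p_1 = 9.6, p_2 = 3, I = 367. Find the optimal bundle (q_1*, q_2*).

MRS = (1/2)·(q_2−3)/(q_1−15). Tangency with p_1/p_2 gives q_2−3 = 2·(p_1/p_2)·(q_1−15).
Substituting into the budget: q_1* = 15 + 1/3·(I − 15·p_1 − 3·p_2)/p_1, and q_2* = 3 + 2/3·(…)/p_2.
Discretionary income = 367 − 15·9.6 − 3·3 = 214; q_1* = 15 + 1/3·214/9.6 = 22.4306; q_2* = 3 + 2/3·214/3 = 50.5556.

q_1* = 22.4306, q_2* = 50.5556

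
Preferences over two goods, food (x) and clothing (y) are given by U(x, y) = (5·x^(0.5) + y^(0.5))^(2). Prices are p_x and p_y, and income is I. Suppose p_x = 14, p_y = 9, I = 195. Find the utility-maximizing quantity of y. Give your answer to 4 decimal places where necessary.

y* = 1.2692

From the CES first-order condition, 5·(y/x)^(0.5) = p_x/p_y.
Hence y/x = ((1/5)·p_x/p_y)^(1/(0.5)), i.e. raised to the 2 power.
With the ratio pinned down, the budget gives x* = I/(p_x + p_y·(y/x)) and y* = (y/x)·x*.
Numerically y/x = 0.09679, so x* = 195/(14 + 9·0.09679) = 13.1127 and y* = 0.09679·13.1127 = 1.2692.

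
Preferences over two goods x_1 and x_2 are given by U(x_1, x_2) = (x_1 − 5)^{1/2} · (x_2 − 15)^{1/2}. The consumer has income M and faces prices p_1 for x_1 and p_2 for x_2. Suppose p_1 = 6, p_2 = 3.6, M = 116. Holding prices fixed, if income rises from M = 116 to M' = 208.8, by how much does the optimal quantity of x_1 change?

Δx_1* = 7.7333

This is Cobb-Douglas in (x_1−5, x_2−15): tangency gives 0.5·p_2·(x_2−15) = 0.5·p_1·(x_1−5).
After buying the subsistence bundle (5, 15), a share 0.5 of the remaining income goes to x_1: x_1* = 5 + 0.5·(M − 5p_1 − 15p_2)/p_1.
Discretionary income = 116 − 5·6 − 15·3.6 = 32; x_1* = 5 + 0.5·32/6 = 7.6667.
At M' = 208.8: x_1* = 15.4. Change: 15.4 − 7.6667 = 7.7333.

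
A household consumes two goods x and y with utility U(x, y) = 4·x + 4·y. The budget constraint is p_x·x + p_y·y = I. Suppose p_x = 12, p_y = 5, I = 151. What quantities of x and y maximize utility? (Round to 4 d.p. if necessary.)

y gives more utility per dollar, so spend all income on y: y* = I/p_y, x* = 0.
Numerically: x* = 0, y* = 30.2.

x* = 0, y* = 30.2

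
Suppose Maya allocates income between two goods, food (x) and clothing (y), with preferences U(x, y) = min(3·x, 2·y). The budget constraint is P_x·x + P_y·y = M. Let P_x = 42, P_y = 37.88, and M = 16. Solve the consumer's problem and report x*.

x* = 0.1619

Leontief preferences: the optimum is at the kink where x/2 = y/3, i.e. y = (3/2)·x.
Budget: P_x·x + P_y·(3/2)·x = M, so (2·P_x + 3·P_y)·x = 2·M.
Demand: x*(P_x,P_y,M) = 2·M/(2·P_x + 3·P_y), y* = 3·M/(2·P_x + 3·P_y).
Here 2·42 + 3·37.88 = 197.64, giving x* = 0.1619.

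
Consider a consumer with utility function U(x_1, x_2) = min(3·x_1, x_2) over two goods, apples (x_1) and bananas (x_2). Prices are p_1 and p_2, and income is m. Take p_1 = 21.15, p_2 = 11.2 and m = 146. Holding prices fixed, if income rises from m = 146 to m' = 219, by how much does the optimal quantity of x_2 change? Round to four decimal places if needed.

Δx_2* = 4

Demand: x_1*(p_1,p_2,m) = m/(p_1 + 3·p_2), x_2* = 3·m/(p_1 + 3·p_2).
Here 21.15 + 3·11.2 = 54.75, giving x_2* = 8.
At m' = 219: x_2* = 12. Change: 12 − 8 = 4.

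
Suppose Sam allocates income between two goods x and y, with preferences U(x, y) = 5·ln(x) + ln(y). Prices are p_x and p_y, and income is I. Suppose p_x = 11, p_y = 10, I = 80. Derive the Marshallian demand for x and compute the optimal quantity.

x* = 6.0606

Demand: x*(p_x,p_y,I) = 5/6·I/p_x and y* = 1/6·I/p_y.
At p_x=11, p_y=10, I=80: x* = 5/6·80/11 = 6.0606.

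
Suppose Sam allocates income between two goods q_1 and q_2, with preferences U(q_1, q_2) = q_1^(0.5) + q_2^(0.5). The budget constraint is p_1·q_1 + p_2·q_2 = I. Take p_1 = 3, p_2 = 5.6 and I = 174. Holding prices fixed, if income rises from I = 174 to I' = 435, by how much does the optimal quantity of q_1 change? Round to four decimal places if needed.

Δq_1* = 56.6512

From the CES first-order condition, (q_2/q_1)^(0.5) = p_1/p_2.
Hence q_2/q_1 = (p_1/p_2)^(1/(0.5)), i.e. raised to the 2 power.
Substitute q_2 = (q_2/q_1)·q_1 into the budget: q_1* = I/(p_1 + p_2·(q_2/q_1)).
Numerically q_2/q_1 = 0.28699, so q_1* = 174/(3 + 5.6·0.28699) = 37.7674.
At I' = 435: q_1* = 94.4186. Change: 94.4186 − 37.7674 = 56.6512.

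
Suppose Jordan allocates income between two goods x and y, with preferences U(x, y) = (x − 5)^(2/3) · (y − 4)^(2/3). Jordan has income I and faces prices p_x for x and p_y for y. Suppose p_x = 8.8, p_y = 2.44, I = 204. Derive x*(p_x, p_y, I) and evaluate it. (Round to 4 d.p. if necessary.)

x* = 13.5364

This is Cobb-Douglas in (x−5, y−4): tangency gives 2/3·p_y·(y−4) = 2/3·p_x·(x−5).
Substituting into the budget: x* = 5 + 0.5·(I − 5·p_x − 4·p_y)/p_x, and y* = 4 + 0.5·(…)/p_y.
Discretionary income = 204 − 5·8.8 − 4·2.44 = 150.24; x* = 5 + 0.5·150.24/8.8 = 13.5364.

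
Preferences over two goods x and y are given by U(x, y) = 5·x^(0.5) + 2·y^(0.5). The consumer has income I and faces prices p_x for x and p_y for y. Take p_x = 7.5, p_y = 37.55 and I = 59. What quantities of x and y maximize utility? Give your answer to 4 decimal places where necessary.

With the ratio pinned down, the budget gives x* = I/(p_x + p_y·(y/x)) and y* = (y/x)·x*.
Numerically y/x = 0.006383, so x* = 59/(7.5 + 37.55·0.006383) = 7.6231 and y* = 0.006383·7.6231 = 0.0487.

x* = 7.6231, y* = 0.0487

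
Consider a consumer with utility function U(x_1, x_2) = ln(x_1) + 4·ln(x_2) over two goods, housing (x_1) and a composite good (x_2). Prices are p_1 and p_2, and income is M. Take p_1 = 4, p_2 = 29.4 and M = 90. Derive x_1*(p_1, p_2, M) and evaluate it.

x_1* = 4.5

Tangency: MRS = (1/4)·x_2/x_1 = p_1/p_2.
Rearranging, p_2·x_2 = 4·p_1·x_1. Substituting into the budget gives p_1·x_1·(1 + 4) = M.
Demand: x_1*(p_1,p_2,M) = 0.2·M/p_1 and x_2* = 0.8·M/p_2.
At p_1=4, p_2=29.4, M=90: x_1* = 0.2·90/4 = 4.5.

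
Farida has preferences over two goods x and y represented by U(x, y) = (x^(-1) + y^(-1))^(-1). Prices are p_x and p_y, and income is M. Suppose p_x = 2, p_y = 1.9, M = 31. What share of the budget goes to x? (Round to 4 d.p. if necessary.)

Substitute y = (y/x)·x into the budget: x* = M/(p_x + p_y·(y/x)).
Numerically y/x = 1.025978, so x* = 31/(2 + 1.9·1.025978) = 7.8494 and y* = 1.025978·7.8494 = 8.0533.
Expenditure on x: 2·7.8494 = 15.6988; share = 0.5064.

share on x = 0.5064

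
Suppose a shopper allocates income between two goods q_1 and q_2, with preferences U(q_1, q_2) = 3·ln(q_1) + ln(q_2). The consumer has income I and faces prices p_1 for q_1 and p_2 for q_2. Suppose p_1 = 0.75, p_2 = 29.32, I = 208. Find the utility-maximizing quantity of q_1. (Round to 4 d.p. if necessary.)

Tangency: MRS = 3·q_2/q_1 = p_1/p_2.
So 3·p_2·q_2 = p_1·q_1; combined with the budget, a share 0.75 of income goes to q_1.
Demand: q_1*(p_1,p_2,I) = 0.75·I/p_1 and q_2* = 0.25·I/p_2.
At p_1=0.75, p_2=29.32, I=208: q_1* = 0.75·208/0.75 = 208.

q_1* = 208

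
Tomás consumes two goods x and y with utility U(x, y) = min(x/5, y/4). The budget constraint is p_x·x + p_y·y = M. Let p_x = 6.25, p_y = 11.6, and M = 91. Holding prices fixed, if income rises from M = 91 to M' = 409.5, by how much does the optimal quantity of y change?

With perfect complements, no substitution: consume in ratio x:y = 5:4.
Budget: p_x·x + p_y·(4/5)·x = M, so (5·p_x + 4·p_y)·x = 5·M.
Demand: x*(p_x,p_y,M) = 5·M/(5·p_x + 4·p_y), y* = 4·M/(5·p_x + 4·p_y).
Here 5·6.25 + 4·11.6 = 77.65, giving y* = 4.6877.
At M' = 409.5: y* = 21.0947. Change: 21.0947 − 4.6877 = 16.407.

Δy* = 16.407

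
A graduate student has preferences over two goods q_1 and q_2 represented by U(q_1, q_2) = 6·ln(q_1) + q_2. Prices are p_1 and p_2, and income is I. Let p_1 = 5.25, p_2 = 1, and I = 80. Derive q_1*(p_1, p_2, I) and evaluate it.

q_1* = 1.1429

So q_1*(p_1,p_2) = 6·p_2/p_1, independent of income; and q_2* = (I − 6·p_2)/p_2.
At the given prices: q_1* = 6·1/5.25 = 1.1429.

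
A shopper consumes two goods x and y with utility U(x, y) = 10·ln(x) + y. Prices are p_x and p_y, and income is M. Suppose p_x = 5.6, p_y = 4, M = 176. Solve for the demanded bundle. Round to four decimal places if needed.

At the given prices: x* = 10·4/5.6 = 7.1429, and y* = 34.

x* = 7.1429, y* = 34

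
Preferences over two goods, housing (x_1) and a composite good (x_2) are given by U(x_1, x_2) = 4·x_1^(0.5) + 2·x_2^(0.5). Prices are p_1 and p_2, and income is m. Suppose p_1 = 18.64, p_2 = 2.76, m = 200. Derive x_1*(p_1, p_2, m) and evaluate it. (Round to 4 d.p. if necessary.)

MU_x_1 ∝ 4·x_1^(-0.5), MU_x_2 ∝ 2·x_2^(-0.5), so MRS = 2·(x_2/x_1)^(0.5) = p_1/p_2.
Hence x_2/x_1 = ((1/2)·p_1/p_2)^(1/(0.5)), i.e. raised to the 2 power.
With the ratio pinned down, the budget gives x_1* = m/(p_1 + p_2·(x_2/x_1)) and x_2* = (x_2/x_1)·x_1*.
Numerically x_2/x_1 = 11.402857, so x_1* = 200/(18.64 + 2.76·11.402857) = 3.9911.

x_1* = 3.9911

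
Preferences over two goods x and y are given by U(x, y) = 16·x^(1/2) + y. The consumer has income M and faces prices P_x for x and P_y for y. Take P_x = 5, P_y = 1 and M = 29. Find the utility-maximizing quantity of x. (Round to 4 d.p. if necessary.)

x* = 2.56

MU_x = 8/√x, MU_y = 1. Tangency: 8/√x = P_x/P_y.
Solve: √x = 8·P_y/P_x, so x*(P_x,P_y) = (8·P_y/P_x)², and y* = (M − P_x·x*)/P_y.
Plugging in: x* = (8·1/5)² = 2.56.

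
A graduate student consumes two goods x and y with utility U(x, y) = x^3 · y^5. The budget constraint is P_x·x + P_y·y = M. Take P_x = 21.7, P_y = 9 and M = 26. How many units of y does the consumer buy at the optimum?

y* = 1.8056

MU_x/MU_y = (3·y)/(5·x); tangency sets this equal to P_x/P_y.
So 3·P_y·y = 5·P_x·x; combined with the budget, a share 0.375 of income goes to x.
Demand: x*(P_x,P_y,M) = 0.375·M/P_x and y* = 0.625·M/P_y.
At P_x=21.7, P_y=9, M=26: y* = 0.625·26/9 = 1.8056.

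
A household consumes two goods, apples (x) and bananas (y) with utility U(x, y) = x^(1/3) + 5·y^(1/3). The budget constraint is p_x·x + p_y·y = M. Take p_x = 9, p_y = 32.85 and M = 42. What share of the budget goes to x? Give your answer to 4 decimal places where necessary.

share on x = 0.1459

MU_x ∝ x^(-2/3), MU_y ∝ 5·y^(-2/3), so MRS = (1/5)·(y/x)^(2/3) = p_x/p_y.
Solve for the ratio: y/x = [5·p_x/p_y]^(1.5).
Substitute y = (y/x)·x into the budget: x* = M/(p_x + p_y·(y/x)).
Numerically y/x = 1.603303, so x* = 42/(9 + 32.85·1.603303) = 0.6811 and y* = 1.603303·0.6811 = 1.0919.
Expenditure on x: 9·0.6811 = 6.1295; share = 0.1459.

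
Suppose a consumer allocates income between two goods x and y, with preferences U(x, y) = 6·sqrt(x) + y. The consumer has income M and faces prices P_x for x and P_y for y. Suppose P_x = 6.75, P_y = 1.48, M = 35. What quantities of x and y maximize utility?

Set MRS = P_x/P_y: 3·x^(−1/2) = P_x/P_y.
Thus x* = (3·P_y/P_x)² — independent of M — with the rest of income spent on y.
Plugging in: x* = (3·1.48/6.75)² = 0.4327, y* = 21.6753.

x* = 0.4327, y* = 21.6753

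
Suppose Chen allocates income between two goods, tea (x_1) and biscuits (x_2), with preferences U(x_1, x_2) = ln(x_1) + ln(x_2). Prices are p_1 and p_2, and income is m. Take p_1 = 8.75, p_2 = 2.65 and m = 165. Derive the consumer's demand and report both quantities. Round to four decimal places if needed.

Demand: x_1*(p_1,p_2,m) = 0.5·m/p_1 and x_2* = 0.5·m/p_2.
At p_1=8.75, p_2=2.65, m=165: x_1* = 0.5·165/8.75 = 9.4286, x_2* = 31.1321.

x_1* = 9.4286, x_2* = 31.1321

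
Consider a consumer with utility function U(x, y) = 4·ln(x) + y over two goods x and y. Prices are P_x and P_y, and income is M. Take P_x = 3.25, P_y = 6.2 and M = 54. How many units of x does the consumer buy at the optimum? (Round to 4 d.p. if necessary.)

MU_x = 4/x, MU_y = 1. Tangency: 4/x = P_x/P_y.
So x*(P_x,P_y) = 4·P_y/P_x, independent of income; and y* = (M − 4·P_y)/P_y.
At the given prices: x* = 4·6.2/3.25 = 7.6308.

x* = 7.6308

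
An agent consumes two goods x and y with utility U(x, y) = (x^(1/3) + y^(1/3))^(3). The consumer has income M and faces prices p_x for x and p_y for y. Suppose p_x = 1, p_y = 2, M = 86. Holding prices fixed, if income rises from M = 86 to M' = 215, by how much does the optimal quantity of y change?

From the CES first-order condition, (y/x)^(2/3) = p_x/p_y.
Solve for the ratio: y/x = [p_x/p_y]^(1.5).
Substitute y = (y/x)·x into the budget: x* = M/(p_x + p_y·(y/x)).
Numerically y/x = 0.353553, so x* = 86/(1 + 2·0.353553) = 50.3776 and y* = 0.353553·50.3776 = 17.8112.
At M' = 215: y* = 44.528. Change: 44.528 − 17.8112 = 26.7168.

Δy* = 26.7168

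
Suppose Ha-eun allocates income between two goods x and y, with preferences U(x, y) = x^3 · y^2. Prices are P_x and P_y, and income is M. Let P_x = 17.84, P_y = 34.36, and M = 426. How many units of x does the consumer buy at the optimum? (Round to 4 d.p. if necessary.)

Tangency: MRS = (3/2)·y/x = P_x/P_y.
Rearranging, P_y·y = (2/3)·P_x·x. Substituting into the budget gives P_x·x·(1 + (2/3)) = M.
Demand: x*(P_x,P_y,M) = 0.6·M/P_x and y* = 0.4·M/P_y.
At P_x=17.84, P_y=34.36, M=426: x* = 0.6·426/17.84 = 14.3274.

x* = 14.3274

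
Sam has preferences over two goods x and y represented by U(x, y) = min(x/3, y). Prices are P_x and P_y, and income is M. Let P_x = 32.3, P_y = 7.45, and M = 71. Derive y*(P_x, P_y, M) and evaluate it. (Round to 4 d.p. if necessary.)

y* = 0.6804

Demand: x*(P_x,P_y,M) = 3·M/(3·P_x + P_y), y* = M/(3·P_x + P_y).
Here 3·32.3 + 7.45 = 104.35, giving y* = 0.6804.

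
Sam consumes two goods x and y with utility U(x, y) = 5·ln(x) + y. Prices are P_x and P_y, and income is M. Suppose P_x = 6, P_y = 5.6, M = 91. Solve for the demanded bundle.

x* = 4.6667, y* = 11.25

So x*(P_x,P_y) = 5·P_y/P_x, independent of income; and y* = (M − 5·P_y)/P_y.
At the given prices: x* = 5·5.6/6 = 4.6667, and y* = 11.25.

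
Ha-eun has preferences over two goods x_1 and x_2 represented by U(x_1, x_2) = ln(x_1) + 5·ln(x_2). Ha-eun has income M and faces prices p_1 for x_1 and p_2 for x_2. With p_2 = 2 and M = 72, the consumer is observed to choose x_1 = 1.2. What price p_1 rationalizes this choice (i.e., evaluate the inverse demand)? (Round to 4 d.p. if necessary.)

p_1 = 10

MU_x_1/MU_x_2 = (x_2)/(5·x_1); tangency sets this equal to p_1/p_2.
So p_2·x_2 = 5·p_1·x_1; combined with the budget, a share 1/6 of income goes to x_1.
Demand: x_1*(p_1,p_2,M) = 1/6·M/p_1 and x_2* = 5/6·M/p_2.
Set x_1* = 1.2 in the demand function and solve for p_1: p_1 = 10.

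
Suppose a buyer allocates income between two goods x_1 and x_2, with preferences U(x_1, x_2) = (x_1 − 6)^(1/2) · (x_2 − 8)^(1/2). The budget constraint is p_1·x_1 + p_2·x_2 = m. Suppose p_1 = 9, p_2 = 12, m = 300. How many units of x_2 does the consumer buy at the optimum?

MRS = (x_2−8)/(x_1−6). Tangency with p_1/p_2 gives x_2−8 = (p_1/p_2)·(x_1−6).
After buying the subsistence bundle (6, 8), a share 0.5 of the remaining income goes to x_1: x_1* = 6 + 0.5·(m − 6p_1 − 8p_2)/p_1.
Discretionary income = 300 − 6·9 − 8·12 = 150; x_2* = 8 + 0.5·150/12 = 14.25.

x_2* = 14.25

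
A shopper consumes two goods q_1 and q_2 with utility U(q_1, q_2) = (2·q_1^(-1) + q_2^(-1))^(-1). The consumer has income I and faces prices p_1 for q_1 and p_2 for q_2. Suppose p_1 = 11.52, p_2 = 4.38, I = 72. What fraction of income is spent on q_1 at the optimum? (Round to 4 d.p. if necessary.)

MRS = MU_q_1/MU_q_2 = 2·(q_2/q_1)^(2). Set equal to p_1/p_2.
Solve for the ratio: q_2/q_1 = [(1/2)·p_1/p_2]^(0.5).
With the ratio pinned down, the budget gives q_1* = I/(p_1 + p_2·(q_2/q_1)) and q_2* = (q_2/q_1)·q_1*.
Numerically q_2/q_1 = 1.146764, so q_1* = 72/(11.52 + 4.38·1.146764) = 4.3523 and q_2* = 1.146764·4.3523 = 4.9911.
Expenditure on q_1: 11.52·4.3523 = 50.1389; share = 0.6964.

share on q_1 = 0.6964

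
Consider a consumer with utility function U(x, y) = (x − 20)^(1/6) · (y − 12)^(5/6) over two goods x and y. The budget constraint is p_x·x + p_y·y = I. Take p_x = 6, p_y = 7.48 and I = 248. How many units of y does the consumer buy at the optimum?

y* = 16.2602

Let x' = x−20, y' = y−12. MRS = (1/5)·y'/x' = p_x/p_y.
Substituting into the budget: x* = 20 + 1/6·(I − 20·p_x − 12·p_y)/p_x, and y* = 12 + 5/6·(…)/p_y.
Discretionary income = 248 − 20·6 − 12·7.48 = 38.24; y* = 12 + 5/6·38.24/7.48 = 16.2602.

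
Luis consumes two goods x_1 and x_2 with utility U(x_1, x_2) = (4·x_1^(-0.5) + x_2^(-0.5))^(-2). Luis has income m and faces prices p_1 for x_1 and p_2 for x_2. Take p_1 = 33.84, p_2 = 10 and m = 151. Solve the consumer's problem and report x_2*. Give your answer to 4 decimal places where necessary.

MU_x_1 ∝ 4·x_1^(-1.5), MU_x_2 ∝ x_2^(-1.5), so MRS = 4·(x_2/x_1)^(1.5) = p_1/p_2.
Hence x_2/x_1 = ((1/4)·p_1/p_2)^(1/(1.5)), i.e. raised to the 2/3 power.
With the ratio pinned down, the budget gives x_1* = m/(p_1 + p_2·(x_2/x_1)) and x_2* = (x_2/x_1)·x_1*.
Numerically x_2/x_1 = 0.8945, so x_1* = 151/(33.84 + 10·0.8945) = 3.5293 and x_2* = 0.8945·3.5293 = 3.1569.

x_2* = 3.1569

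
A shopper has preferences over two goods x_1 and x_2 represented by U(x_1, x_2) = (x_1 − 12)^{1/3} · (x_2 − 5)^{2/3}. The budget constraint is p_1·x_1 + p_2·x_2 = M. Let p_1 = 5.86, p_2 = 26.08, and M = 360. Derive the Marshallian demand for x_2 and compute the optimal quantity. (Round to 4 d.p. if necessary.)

x_2* = 9.0716

MRS = (1/2)·(x_2−5)/(x_1−12). Tangency with p_1/p_2 gives x_2−5 = 2·(p_1/p_2)·(x_1−12).
Substituting into the budget: x_1* = 12 + 1/3·(M − 12·p_1 − 5·p_2)/p_1, and x_2* = 5 + 2/3·(…)/p_2.
Discretionary income = 360 − 12·5.86 − 5·26.08 = 159.28; x_2* = 5 + 2/3·159.28/26.08 = 9.0716.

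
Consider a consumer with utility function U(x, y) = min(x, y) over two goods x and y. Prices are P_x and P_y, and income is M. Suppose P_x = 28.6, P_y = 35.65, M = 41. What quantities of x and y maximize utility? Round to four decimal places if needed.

x* = 0.6381, y* = 0.6381

Demand: x*(P_x,P_y,M) = M/(P_x + P_y), y* = M/(P_x + P_y).
Here 28.6 + 35.65 = 64.25, giving x* = 0.6381 and y* = 0.6381.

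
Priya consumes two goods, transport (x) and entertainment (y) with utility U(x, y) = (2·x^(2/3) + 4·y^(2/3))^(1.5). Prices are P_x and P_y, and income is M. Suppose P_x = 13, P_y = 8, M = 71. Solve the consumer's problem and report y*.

y* = 8.4739

With the ratio pinned down, the budget gives x* = M/(P_x + P_y·(y/x)) and y* = (y/x)·x*.
Numerically y/x = 34.328125, so x* = 71/(13 + 8·34.328125) = 0.2468 and y* = 34.328125·0.2468 = 8.4739.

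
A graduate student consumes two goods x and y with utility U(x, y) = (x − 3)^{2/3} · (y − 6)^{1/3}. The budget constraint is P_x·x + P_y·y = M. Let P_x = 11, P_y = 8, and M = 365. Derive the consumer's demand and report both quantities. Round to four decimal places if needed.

After buying the subsistence bundle (3, 6), a share 2/3 of the remaining income goes to x: x* = 3 + 2/3·(M − 3P_x − 6P_y)/P_x.
Discretionary income = 365 − 3·11 − 6·8 = 284; x* = 3 + 2/3·284/11 = 20.2121; y* = 6 + 1/3·284/8 = 17.8333.

x* = 20.2121, y* = 17.8333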